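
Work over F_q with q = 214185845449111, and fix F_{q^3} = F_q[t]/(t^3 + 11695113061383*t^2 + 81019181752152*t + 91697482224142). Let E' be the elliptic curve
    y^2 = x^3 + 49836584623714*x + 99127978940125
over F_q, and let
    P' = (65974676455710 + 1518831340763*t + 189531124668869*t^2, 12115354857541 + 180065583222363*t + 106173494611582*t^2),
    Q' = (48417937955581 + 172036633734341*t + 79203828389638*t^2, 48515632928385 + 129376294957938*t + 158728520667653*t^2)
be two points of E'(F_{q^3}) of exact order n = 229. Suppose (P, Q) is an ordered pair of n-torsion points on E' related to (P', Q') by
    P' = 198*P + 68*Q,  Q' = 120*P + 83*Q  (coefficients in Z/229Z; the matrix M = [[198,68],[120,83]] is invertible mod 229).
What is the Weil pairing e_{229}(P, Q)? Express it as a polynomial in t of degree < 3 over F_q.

173948136161624 + 195004411954617*t + 95333005824877*t^2

e_{229} is bilinear + alternating on E[229], so e_{229}(198*P + 68*Q, 120*P + 83*Q) = e_{229}(P,Q)^(198*83-68*120).
So e_{229}(P,Q) = e_{229}(P',Q')^{84}, since 30*84 = 1 mod 229.
8-bit Miller (11100101) on E'/F_{214185845449111} with a'=49836584623714, b'=99127978940125: accumulate tangent/chord ratios at Q'+S and P'+S'.
The quotient is 206557952294521 + 65755374989133*t + 42067313288115*t^2.
e_{229}(P,Q) = (206557952294521 + 65755374989133*t + 42067313288115*t^2)^{84} = 173948136161624 + 195004411954617*t + 95333005824877*t^2.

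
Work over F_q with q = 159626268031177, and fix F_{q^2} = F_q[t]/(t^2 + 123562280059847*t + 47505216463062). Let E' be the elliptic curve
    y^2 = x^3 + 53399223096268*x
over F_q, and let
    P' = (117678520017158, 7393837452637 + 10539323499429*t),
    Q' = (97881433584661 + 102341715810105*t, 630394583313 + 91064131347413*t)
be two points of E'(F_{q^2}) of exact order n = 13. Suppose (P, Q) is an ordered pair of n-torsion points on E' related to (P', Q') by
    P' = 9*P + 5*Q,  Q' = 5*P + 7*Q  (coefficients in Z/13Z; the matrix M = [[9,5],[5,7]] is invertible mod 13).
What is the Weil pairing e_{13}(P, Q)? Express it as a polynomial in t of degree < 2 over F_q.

Since e_{13}(P,P)=e_{13}(Q,Q)=1 and e_{13}(Q,P)=e_{13}(P,Q)^{-1}, expanding e_{13}(9*P + 5*Q,5*P + 7*Q) leaves e(P,Q)^det(M).
Hence e(P,Q) = e(P',Q')^{12} where 12 = 12^{-1} mod 13.
Double-and-add over 1101: 4-1 doublings, 3-1 additions; each step l_{T,T}/v_{2T} or l_{T,P'}/v at Q'+S for random S.
Result: e(P',Q') = 23792134021773 + 34063971704122*t.
Hence e(P,Q) = 51958432444255 + 125562296327055*t in F_{159626268031177^2}^*.

51958432444255 + 125562296327055*t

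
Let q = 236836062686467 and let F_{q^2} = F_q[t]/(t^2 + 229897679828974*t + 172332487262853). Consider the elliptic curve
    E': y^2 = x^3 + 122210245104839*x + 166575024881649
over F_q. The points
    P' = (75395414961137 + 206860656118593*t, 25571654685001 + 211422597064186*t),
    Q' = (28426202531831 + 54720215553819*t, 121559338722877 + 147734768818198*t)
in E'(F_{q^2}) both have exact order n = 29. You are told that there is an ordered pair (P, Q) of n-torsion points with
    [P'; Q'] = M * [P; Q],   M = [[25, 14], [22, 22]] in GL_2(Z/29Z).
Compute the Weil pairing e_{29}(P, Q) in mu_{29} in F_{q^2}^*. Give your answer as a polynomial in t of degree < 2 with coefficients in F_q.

e_{29} is bilinear + alternating on E[29], so e_{29}(25*P + 14*Q, 22*P + 22*Q) = e_{29}(P,Q)^(25*22-14*22).
25*22 - 14*22 = 242; reduced mod 29: det = 10, inverse 3.
Run Miller on y^2=x^3+122210245104839*x+166575024881649 over F_{236836062686467}: ladder 11101 (5 bits); e = f_P(D_Q)/f_Q(D_P).
Miller gives e_{29}(P',Q') = 112727972177154 + 236731542789621*t in F_{236836062686467^2}.
Hence e(P,Q) = 192152697937362 + 44119440957027*t in F_{236836062686467^2}^*.

192152697937362 + 44119440957027*t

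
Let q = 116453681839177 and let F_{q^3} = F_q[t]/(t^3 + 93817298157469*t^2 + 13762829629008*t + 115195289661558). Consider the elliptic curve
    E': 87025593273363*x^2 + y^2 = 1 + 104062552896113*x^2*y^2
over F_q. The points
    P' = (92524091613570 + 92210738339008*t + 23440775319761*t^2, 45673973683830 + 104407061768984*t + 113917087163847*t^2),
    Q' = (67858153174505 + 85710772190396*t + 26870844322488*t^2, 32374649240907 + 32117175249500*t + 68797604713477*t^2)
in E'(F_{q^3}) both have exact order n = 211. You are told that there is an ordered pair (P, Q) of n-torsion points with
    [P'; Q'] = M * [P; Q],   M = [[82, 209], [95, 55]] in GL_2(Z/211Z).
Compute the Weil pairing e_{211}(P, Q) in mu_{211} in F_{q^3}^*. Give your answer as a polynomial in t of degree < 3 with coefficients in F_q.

e_{211} is bilinear + alternating on E[211], so e_{211}(82*P + 209*Q, 95*P + 55*Q) = e_{211}(P,Q)^(82*55-209*95).
det(M) mod 211 = 58; its inverse in (Z/211)^* is 171 (check: 58*171 mod 211 = 1).
Edwards a_E,d_E -> Montgomery A=54857698233652,B=1842262698894 -> Weierstrass 8526264907690,15634298307520 via alpha=109483812254364,beta=53967601013901.
Miller loop for e_{211} over F_{116453681839177^3}: bits of 211 = 11010011; 7 double steps + 4 add steps, l/v at each.
Miller gives e_{211}(P',Q') = 88925231900517 + 49221797422993*t + 64686402455023*t^2 in F_{116453681839177^3}.
Hence e(P,Q) = 61165812359795 + 56788365981399*t + 10503313685559*t^2 in F_{116453681839177^3}^*.

61165812359795 + 56788365981399*t + 10503313685559*t^2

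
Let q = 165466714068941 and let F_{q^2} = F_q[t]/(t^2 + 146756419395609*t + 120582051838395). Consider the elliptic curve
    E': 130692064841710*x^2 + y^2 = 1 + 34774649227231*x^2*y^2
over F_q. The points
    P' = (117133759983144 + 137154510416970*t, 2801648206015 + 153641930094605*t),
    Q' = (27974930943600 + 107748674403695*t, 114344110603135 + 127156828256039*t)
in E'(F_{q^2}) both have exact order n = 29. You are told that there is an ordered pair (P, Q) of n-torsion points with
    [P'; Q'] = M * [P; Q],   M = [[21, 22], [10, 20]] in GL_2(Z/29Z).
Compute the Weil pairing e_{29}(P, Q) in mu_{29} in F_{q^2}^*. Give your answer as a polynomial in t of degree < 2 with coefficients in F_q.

Since e_{29}(P,P)=e_{29}(Q,Q)=1 and e_{29}(Q,P)=e_{29}(P,Q)^{-1}, expanding e_{29}(21*P + 22*Q,10*P + 20*Q) leaves e(P,Q)^det(M).
So e_{29}(P,Q) = e_{29}(P',Q')^{19}, since 26*19 = 1 mod 29.
Map (x,y)_Ed via u=(1+y)/(1-y), v=(1+y)/((1-y)x) to Montgomery A=0,B=33707788725831; then to (a',b')=(118212155216801,0).
Run Miller on y^2=x^3+118212155216801*x over F_{165466714068941}: ladder 11101 (5 bits); e = f_P(D_Q)/f_Q(D_P).
Miller gives e_{29}(P',Q') = 58591288765300 + 17712225621503*t in F_{165466714068941^2}.
Finally e_{29}(P,Q) = 52424860171786 + 81853904236916*t.

52424860171786 + 81853904236916*t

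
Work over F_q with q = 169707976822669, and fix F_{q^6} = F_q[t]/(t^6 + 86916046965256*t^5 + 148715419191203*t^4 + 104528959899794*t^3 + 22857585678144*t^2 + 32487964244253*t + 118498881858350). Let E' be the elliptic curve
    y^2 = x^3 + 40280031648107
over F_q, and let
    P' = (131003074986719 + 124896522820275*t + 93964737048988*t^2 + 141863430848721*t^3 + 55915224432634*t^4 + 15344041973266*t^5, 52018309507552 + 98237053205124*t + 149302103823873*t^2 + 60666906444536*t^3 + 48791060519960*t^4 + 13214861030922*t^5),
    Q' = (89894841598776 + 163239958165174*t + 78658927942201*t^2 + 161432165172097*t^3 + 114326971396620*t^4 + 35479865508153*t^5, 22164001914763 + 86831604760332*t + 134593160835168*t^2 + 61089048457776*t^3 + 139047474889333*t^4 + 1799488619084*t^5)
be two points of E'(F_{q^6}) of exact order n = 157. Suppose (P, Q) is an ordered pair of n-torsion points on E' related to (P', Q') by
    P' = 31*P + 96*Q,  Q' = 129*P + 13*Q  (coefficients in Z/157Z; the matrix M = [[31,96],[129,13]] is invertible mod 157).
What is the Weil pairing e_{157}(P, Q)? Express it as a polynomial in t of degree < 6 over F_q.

e_{157} is bilinear + alternating on E[157], so e_{157}(31*P + 96*Q, 129*P + 13*Q) = e_{157}(P,Q)^(31*13-96*129).
det(M) mod 157 = 108; its inverse in (Z/157)^* is 16 (check: 108*16 mod 157 = 1).
Run Miller on y^2=x^3+40280031648107 over F_{169707976822669}: ladder 10011101 (8 bits); e = f_P(D_Q)/f_Q(D_P).
e_{157}(P',Q') = 97632048782906 + 17263600036908*t + 65648563231520*t^2 + 77134121247626*t^3 + 138539283344342*t^4 + 143069998623031*t^5.
Hence e(P,Q) = 18745181554041 + 22617185101208*t + 106018733801990*t^2 + 103944069857931*t^3 + 31833002092455*t^4 + 22002859647370*t^5 in F_{169707976822669^6}^*.

18745181554041 + 22617185101208*t + 106018733801990*t^2 + 103944069857931*t^3 + 31833002092455*t^4 + 22002859647370*t^5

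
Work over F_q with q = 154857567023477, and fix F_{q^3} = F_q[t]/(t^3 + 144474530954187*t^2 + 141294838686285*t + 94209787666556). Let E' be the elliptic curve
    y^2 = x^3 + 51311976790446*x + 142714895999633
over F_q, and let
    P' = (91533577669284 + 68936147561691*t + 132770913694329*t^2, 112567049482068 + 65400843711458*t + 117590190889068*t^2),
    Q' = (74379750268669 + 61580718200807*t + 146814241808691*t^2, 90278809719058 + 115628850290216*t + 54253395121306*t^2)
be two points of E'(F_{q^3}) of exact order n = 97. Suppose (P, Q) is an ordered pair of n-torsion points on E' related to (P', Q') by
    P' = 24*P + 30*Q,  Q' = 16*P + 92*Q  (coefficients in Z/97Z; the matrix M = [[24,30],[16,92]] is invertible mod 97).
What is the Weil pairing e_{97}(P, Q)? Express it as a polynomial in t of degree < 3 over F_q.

e_{97} is bilinear + alternating on E[97], so e_{97}(24*P + 30*Q, 16*P + 92*Q) = e_{97}(P,Q)^(24*92-30*16).
det M = 24*92 - 30*16 = 1728 = 79 (mod 97); 79^{-1} = 70 (mod 97).
Build f_{97,P'} and f_{97,Q'} via the 7-bit ladder of 97=1100001_2; evaluate at shifted divisors; quotient in F_{154857567023477^3}.
e_{97}(P',Q') = 50742112247199 + 19518952571561*t + 32108921707598*t^2.
(50742112247199 + 19518952571561*t + 32108921707598*t^2)^{70} mod (154857567023477,f) = 124949803090887 + 87491771235337*t + 146407876639625*t^2.

124949803090887 + 87491771235337*t + 146407876639625*t^2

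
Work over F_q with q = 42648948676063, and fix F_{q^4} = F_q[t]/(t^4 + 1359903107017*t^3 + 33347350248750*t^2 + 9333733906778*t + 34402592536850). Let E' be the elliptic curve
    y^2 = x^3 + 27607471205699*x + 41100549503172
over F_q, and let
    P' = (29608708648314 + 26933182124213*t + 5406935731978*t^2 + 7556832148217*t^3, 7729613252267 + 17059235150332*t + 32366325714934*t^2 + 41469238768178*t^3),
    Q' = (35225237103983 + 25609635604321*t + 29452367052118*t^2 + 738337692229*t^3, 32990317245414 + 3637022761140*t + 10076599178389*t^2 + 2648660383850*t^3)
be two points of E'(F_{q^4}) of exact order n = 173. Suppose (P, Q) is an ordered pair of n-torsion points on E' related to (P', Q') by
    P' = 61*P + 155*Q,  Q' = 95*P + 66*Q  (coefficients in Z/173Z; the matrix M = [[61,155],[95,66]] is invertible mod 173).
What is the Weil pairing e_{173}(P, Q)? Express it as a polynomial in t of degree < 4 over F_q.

28761536163974 + 41216203314001*t + 38515628219229*t^2 + 19890163860203*t^3

Under M = [[61,155],[95,66]] in GL_2(Z/173), e_{173}(P',Q') = e_{173}(P,Q)^(61*66-155*95 mod 173).
det(M) mod 173 = 27; its inverse in (Z/173)^* is 141 (check: 27*141 mod 173 = 1).
Run Miller on y^2=x^3+27607471205699*x+41100549503172 over F_{42648948676063}: ladder 10101101 (8 bits); e = f_P(D_Q)/f_Q(D_P).
The quotient is 5493476617375 + 34180165693247*t + 10824516173734*t^2 + 37625193646507*t^3.
Hence e(P,Q) = 28761536163974 + 41216203314001*t + 38515628219229*t^2 + 19890163860203*t^3 in F_{42648948676063^4}^*.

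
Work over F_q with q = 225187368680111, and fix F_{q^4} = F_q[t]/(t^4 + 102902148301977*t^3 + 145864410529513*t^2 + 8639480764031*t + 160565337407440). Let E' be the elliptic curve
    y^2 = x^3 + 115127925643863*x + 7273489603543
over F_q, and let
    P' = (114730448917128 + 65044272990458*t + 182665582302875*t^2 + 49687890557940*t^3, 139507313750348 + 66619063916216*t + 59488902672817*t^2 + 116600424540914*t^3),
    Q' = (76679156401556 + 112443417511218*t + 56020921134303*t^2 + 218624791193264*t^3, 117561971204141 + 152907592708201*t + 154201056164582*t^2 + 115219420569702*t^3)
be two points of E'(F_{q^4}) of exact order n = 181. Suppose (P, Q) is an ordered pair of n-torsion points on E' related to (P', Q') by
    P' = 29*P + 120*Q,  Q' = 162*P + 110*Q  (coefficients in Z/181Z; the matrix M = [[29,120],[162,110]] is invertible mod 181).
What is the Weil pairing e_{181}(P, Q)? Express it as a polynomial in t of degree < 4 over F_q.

e_{181}(aP+bQ,cP+dQ) = e_{181}(P,Q)^(ad-bc); with (a,b,c,d)=(29,120,162,110) this gives the det-181 law.
Hence e(P,Q) = e(P',Q')^{86} where 86 = 40^{-1} mod 181.
Miller loop for e_{181} over F_{225187368680111^4}: bits of 181 = 10110101; 7 double steps + 4 add steps, l/v at each.
e_{181}(P',Q') = 72837876272022 + 8706175299794*t + 23146615091705*t^2 + 145716666553168*t^3.
Hence e(P,Q) = 97192076167151 + 17382135789296*t + 16484499535117*t^2 + 47700078714329*t^3 in F_{225187368680111^4}^*.

97192076167151 + 17382135789296*t + 16484499535117*t^2 + 47700078714329*t^3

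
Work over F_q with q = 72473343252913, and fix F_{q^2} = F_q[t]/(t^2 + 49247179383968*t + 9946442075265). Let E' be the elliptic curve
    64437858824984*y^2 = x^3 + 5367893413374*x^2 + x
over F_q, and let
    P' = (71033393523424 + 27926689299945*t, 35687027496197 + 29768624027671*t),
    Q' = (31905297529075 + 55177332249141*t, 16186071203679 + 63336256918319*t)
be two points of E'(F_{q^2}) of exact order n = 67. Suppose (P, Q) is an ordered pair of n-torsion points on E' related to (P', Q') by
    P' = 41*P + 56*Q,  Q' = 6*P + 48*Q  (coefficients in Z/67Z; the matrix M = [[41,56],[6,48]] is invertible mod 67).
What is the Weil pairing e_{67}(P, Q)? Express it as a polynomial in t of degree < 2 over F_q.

18364917024948 + 8668692300284*t

Alternating bilinearity on E[67] (values in mu_{67} in F_{72473343252913^2}) gives e(P',Q') = e(P,Q)^det(M).
det M = 41*48 - 56*6 = 1632 = 24 (mod 67); 24^{-1} = 14 (mod 67).
Undo Montgomery via alpha=23605439279449, beta=1508323299028: (a',b')=(60142264318413,18478916199850) over F_{72473343252913}.
Miller loop for e_{67} over F_{72473343252913^2}: bits of 67 = 1000011; 6 double steps + 2 add steps, l/v at each.
Result: e(P',Q') = 30751407875320 + 39180180612241*t.
Hence e(P,Q) = 18364917024948 + 8668692300284*t in F_{72473343252913^2}^*.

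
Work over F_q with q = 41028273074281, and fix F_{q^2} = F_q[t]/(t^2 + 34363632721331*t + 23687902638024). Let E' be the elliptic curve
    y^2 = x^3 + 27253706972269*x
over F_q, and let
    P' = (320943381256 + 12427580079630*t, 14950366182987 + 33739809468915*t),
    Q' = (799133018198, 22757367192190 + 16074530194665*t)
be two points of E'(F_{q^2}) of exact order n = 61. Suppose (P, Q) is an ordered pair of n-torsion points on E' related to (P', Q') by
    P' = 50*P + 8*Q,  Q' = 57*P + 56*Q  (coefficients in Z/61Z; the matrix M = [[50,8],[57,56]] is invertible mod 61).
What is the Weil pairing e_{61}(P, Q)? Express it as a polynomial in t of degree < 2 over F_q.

Since e_{61}(P,P)=e_{61}(Q,Q)=1 and e_{61}(Q,P)=e_{61}(P,Q)^{-1}, expanding e_{61}(50*P + 8*Q,57*P + 56*Q) leaves e(P,Q)^det(M).
50*56 - 8*57 = 2344; reduced mod 61: det = 26, inverse 54.
6-bit Miller (111101) on E'/F_{41028273074281} with a'=27253706972269, b'=0: accumulate tangent/chord ratios at Q'+S and P'+S'.
Miller gives e_{61}(P',Q') = 22437877288810 + 35278193762384*t in F_{41028273074281^2}.
(22437877288810 + 35278193762384*t)^{54} mod (41028273074281,f) = 32095555170868 + 21171370810719*t.

32095555170868 + 21171370810719*t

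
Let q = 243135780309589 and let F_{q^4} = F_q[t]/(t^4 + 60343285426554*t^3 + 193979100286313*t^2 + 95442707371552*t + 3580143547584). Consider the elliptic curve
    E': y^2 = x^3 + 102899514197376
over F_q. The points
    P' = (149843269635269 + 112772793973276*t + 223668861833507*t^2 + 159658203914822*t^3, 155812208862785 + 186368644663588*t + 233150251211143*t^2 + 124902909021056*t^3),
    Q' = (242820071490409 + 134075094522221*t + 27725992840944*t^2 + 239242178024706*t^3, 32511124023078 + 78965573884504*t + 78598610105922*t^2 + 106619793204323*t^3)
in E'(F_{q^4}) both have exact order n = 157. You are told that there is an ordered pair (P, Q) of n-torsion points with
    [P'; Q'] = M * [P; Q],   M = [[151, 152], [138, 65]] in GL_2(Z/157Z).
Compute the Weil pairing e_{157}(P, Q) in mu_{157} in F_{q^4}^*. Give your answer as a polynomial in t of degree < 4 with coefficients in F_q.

Under M = [[151,152],[138,65]] in GL_2(Z/157), e_{157}(P',Q') = e_{157}(P,Q)^(151*65-152*138 mod 157).
151*65 - 152*138 = -11161; reduced mod 157: det = 143, inverse 56.
Miller loop for e_{157} over F_{243135780309589^4}: bits of 157 = 10011101; 7 double steps + 4 add steps, l/v at each.
f_P(D_Q)/f_Q(D_P) = 155627987050101 + 121116548580632*t + 79489801126089*t^2 + 47883299133146*t^3.
Finally e_{157}(P,Q) = 18741510508575 + 39737881406867*t + 6294434780500*t^2 + 140318817674937*t^3.

18741510508575 + 39737881406867*t + 6294434780500*t^2 + 140318817674937*t^3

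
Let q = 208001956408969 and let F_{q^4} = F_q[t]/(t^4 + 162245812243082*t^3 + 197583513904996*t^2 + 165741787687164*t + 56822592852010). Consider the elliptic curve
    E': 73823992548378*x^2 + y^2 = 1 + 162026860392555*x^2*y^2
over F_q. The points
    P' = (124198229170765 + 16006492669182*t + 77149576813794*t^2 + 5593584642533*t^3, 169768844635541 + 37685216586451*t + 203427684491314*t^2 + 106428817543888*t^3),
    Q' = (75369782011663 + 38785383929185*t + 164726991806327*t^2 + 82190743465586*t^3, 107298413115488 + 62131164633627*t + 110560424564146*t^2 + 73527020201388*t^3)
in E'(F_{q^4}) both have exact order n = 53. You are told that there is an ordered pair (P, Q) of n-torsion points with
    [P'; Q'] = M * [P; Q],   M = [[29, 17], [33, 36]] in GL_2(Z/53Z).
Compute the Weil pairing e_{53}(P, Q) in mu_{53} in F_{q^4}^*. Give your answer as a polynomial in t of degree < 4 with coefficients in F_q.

e_{53}(aP+bQ,cP+dQ) = e_{53}(P,Q)^(ad-bc); with (a,b,c,d)=(29,17,33,36) this gives the det-53 law.
det M = 29*36 - 17*33 = 483 = 6 (mod 53); 6^{-1} = 9 (mod 53).
Map (x,y)_Ed via u=(1+y)/(1-y), v=(1+y)/((1-y)x) to Montgomery A=28811938401576,B=35289075981770; then to (a',b')=(9194166843437,32736954944106).
6-bit Miller (110101) on E'/F_{208001956408969} with a'=9194166843437, b'=32736954944106: accumulate tangent/chord ratios at Q'+S and P'+S'.
Result: e(P',Q') = 94796861432369 + 205988521852797*t + 96113014116211*t^2 + 171507424769074*t^3.
Hence e(P,Q) = 196436851457571 + 148213036835818*t + 53155320406150*t^2 + 80144914101001*t^3 in F_{208001956408969^4}^*.

196436851457571 + 148213036835818*t + 53155320406150*t^2 + 80144914101001*t^3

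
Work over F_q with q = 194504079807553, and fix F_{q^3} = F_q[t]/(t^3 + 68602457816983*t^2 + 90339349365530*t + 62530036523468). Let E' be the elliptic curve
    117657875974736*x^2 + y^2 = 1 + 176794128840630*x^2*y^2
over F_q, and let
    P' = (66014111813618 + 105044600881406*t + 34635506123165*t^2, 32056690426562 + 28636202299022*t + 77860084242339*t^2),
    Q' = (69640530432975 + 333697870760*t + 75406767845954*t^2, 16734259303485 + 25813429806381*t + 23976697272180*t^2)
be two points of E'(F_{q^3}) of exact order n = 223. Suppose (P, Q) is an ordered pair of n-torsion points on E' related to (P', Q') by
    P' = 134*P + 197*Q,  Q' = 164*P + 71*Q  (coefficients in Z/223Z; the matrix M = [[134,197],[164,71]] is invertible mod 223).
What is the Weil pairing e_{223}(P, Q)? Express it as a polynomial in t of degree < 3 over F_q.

109513761629070 + 4395789927989*t + 172125010225694*t^2

The 223-Weil pairing on E[223] over F_{194504079807553} is alternating-bilinear: e_{223}(P',Q') = e_{223}(P,Q)^det(M).
det M = 134*71 - 197*164 = -22794 = 175 (mod 223); 175^{-1} = 144 (mod 223).
Map (x,y)_Ed via u=(1+y)/(1-y), v=(1+y)/((1-y)x) to Montgomery A=64814806830739,B=87899403617370; then to (a',b')=(44925542617809,12528892419680).
Run Miller on y^2=x^3+44925542617809*x+12528892419680 over F_{194504079807553}: ladder 11011111 (8 bits); e = f_P(D_Q)/f_Q(D_P).
e_{223}(P',Q') = 49280514368929 + 153975452932021*t + 98861205883084*t^2.
Hence e(P,Q) = 109513761629070 + 4395789927989*t + 172125010225694*t^2 in F_{194504079807553^3}^*.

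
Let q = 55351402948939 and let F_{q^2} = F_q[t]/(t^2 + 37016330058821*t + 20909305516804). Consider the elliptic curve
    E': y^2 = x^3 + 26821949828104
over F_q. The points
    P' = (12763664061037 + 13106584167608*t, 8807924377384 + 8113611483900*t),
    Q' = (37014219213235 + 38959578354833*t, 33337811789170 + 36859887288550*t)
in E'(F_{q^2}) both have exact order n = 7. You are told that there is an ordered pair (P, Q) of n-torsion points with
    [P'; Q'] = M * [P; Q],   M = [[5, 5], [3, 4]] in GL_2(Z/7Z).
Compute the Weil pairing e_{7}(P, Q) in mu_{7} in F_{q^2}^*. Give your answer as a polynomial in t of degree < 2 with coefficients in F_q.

Alternating bilinearity on E[7] (values in mu_{7} in F_{55351402948939^2}) gives e(P',Q') = e(P,Q)^det(M).
Hence e(P,Q) = e(P',Q')^{3} where 3 = 5^{-1} mod 7.
Build f_{7,P'} and f_{7,Q'} via the 3-bit ladder of 7=111_2; evaluate at shifted divisors; quotient in F_{55351402948939^2}.
So e_{7}(P',Q') = 16965234027164 + 54444173415057*t.
Thus e_{7}(P,Q) = 6986910002461 + 23212487449787*t.

6986910002461 + 23212487449787*t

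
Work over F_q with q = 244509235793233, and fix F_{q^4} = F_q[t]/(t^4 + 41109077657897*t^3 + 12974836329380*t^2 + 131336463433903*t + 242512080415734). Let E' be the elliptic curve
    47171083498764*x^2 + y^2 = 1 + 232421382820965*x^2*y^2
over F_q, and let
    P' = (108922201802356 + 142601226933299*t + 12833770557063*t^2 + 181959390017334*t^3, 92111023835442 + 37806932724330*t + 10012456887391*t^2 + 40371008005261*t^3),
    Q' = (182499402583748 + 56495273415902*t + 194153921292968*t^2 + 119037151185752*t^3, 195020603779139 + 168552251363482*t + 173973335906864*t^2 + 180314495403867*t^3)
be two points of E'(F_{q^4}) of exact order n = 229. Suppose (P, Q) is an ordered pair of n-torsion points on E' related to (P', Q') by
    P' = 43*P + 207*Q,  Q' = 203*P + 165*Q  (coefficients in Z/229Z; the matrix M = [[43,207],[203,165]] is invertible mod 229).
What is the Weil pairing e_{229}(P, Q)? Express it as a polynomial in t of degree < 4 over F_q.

The 229-Weil pairing on E[229] over F_{244509235793233} is alternating-bilinear: e_{229}(P',Q') = e_{229}(P,Q)^det(M).
Hence e(P,Q) = e(P',Q')^{196} where 196 = 111^{-1} mod 229.
Map (x,y)_Ed via u=(1+y)/(1-y), v=(1+y)/((1-y)x) to Montgomery A=234056989948989,B=42233877351938; then to (a',b')=(86541609708452,150737512444269).
n = 229 = (11100101)_2 (8 bits, wt 5); accumulate f_{229,P'}(Q'+S)/f_{229,P'}(S) along the 7-step ladder.
f_P(D_Q)/f_Q(D_P) = 30416998118746 + 143975326134164*t + 21267744751465*t^2 + 186238646596284*t^3.
Finally e_{229}(P,Q) = 55292322894986 + 182131613041201*t + 194229075771566*t^2 + 87138209630570*t^3.

55292322894986 + 182131613041201*t + 194229075771566*t^2 + 87138209630570*t^3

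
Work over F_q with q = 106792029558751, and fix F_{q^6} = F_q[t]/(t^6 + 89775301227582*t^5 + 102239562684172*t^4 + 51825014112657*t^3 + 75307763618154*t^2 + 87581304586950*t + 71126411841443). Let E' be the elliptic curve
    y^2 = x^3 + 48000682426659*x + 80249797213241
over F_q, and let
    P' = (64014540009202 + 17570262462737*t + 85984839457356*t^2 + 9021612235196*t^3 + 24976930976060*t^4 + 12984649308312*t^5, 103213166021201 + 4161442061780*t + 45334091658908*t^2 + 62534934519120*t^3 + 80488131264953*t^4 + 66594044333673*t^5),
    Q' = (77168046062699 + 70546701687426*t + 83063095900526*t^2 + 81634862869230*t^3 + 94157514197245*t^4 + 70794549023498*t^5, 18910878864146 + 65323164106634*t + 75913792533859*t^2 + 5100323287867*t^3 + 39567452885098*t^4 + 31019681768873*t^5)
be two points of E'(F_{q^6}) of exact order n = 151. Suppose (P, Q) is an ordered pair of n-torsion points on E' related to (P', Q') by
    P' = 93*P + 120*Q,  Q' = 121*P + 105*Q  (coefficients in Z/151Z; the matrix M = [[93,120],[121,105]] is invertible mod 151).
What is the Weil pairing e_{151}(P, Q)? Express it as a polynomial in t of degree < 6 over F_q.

Since e_{151}(P,P)=e_{151}(Q,Q)=1 and e_{151}(Q,P)=e_{151}(P,Q)^{-1}, expanding e_{151}(93*P + 120*Q,121*P + 105*Q) leaves e(P,Q)^det(M).
So e_{151}(P,Q) = e_{151}(P',Q')^{51}, since 77*51 = 1 mod 151.
n = 151 = (10010111)_2 (8 bits, wt 5); accumulate f_{151,P'}(Q'+S)/f_{151,P'}(S) along the 7-step ladder.
e_{151}(P',Q') = 8479074599944 + 14757026819979*t + 20853312491472*t^2 + 106066368101709*t^3 + 55763818519890*t^4 + 46754547065015*t^5.
Hence e(P,Q) = 21913870437567 + 49772142742105*t + 19557091351391*t^2 + 91193875530344*t^3 + 12536077349192*t^4 + 41118850628211*t^5 in F_{106792029558751^6}^*.

21913870437567 + 49772142742105*t + 19557091351391*t^2 + 91193875530344*t^3 + 12536077349192*t^4 + 41118850628211*t^5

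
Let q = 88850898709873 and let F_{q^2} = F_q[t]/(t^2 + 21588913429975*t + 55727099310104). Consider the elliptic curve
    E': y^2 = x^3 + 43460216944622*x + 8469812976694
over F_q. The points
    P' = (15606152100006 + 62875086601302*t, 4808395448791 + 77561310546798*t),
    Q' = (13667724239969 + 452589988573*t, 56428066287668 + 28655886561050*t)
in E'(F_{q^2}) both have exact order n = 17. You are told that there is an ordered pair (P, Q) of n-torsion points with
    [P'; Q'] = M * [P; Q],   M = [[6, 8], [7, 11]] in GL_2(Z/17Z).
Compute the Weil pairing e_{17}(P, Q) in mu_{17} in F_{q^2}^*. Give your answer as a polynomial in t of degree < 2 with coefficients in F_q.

e_{17}(aP+bQ,cP+dQ) = e_{17}(P,Q)^(ad-bc); with (a,b,c,d)=(6,8,7,11) this gives the det-17 law.
Inverting 10 mod 17: 12. Thus e_{17}(P,Q) = e(P',Q')^{12}.
Double-and-add over 10001: 5-1 doublings, 2-1 additions; each step l_{T,T}/v_{2T} or l_{T,P'}/v at Q'+S for random S.
f_P(D_Q)/f_Q(D_P) = 7837080288214 + 82512043918473*t.
e_{17}(P,Q) = (7837080288214 + 82512043918473*t)^{12} = 39715847720243 + 24801084249444*t.

39715847720243 + 24801084249444*t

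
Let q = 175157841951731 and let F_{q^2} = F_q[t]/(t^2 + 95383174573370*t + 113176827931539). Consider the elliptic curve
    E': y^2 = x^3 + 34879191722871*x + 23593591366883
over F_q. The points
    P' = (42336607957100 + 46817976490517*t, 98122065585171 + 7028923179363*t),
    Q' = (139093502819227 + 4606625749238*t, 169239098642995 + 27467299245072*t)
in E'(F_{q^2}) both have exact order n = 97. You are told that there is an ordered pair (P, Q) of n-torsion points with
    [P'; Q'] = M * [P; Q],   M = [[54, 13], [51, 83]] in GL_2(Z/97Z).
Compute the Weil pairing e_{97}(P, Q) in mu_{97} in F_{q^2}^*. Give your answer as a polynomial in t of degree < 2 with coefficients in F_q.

The 97-Weil pairing on E[97] over F_{175157841951731} is alternating-bilinear: e_{97}(P',Q') = e_{97}(P,Q)^det(M).
det M = 54*83 - 13*51 = 3819 = 36 (mod 97); 36^{-1} = 62 (mod 97).
n = 97 = (1100001)_2 (7 bits, wt 3); accumulate f_{97,P'}(Q'+S)/f_{97,P'}(S) along the 6-step ladder.
The quotient is 62101250004093 + 165458300001308*t.
(62101250004093 + 165458300001308*t)^{62} mod (175157841951731,f) = 113613170486048 + 122681135033267*t.

113613170486048 + 122681135033267*t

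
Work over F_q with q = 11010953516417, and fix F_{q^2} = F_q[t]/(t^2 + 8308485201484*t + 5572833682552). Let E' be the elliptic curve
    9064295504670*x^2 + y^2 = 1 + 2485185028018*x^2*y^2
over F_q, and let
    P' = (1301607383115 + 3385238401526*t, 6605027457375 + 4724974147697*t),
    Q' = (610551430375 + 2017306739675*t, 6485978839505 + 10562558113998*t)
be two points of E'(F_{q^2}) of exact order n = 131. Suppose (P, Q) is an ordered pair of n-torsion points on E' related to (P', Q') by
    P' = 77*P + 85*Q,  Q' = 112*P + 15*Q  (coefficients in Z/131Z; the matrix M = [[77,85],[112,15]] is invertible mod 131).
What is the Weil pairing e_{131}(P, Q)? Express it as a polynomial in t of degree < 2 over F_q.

1055668983548 + 2300091664828*t

Under M = [[77,85],[112,15]] in GL_2(Z/131), e_{131}(P',Q') = e_{131}(P,Q)^(77*15-85*112 mod 131).
det M = 77*15 - 85*112 = -8365 = 19 (mod 131); 19^{-1} = 69 (mod 131).
Edwards a_E,d_E -> Montgomery A=6805682820888,B=4258788070052 -> Weierstrass 1588329941641,3574228380949 via alpha=9265549099726,beta=1644777619163.
Double-and-add over 10000011: 8-1 doublings, 3-1 additions; each step l_{T,T}/v_{2T} or l_{T,P'}/v at Q'+S for random S.
Miller gives e_{131}(P',Q') = 5372835307290 + 4950507520224*t in F_{11010953516417^2}.
Hence e(P,Q) = 1055668983548 + 2300091664828*t in F_{11010953516417^2}^*.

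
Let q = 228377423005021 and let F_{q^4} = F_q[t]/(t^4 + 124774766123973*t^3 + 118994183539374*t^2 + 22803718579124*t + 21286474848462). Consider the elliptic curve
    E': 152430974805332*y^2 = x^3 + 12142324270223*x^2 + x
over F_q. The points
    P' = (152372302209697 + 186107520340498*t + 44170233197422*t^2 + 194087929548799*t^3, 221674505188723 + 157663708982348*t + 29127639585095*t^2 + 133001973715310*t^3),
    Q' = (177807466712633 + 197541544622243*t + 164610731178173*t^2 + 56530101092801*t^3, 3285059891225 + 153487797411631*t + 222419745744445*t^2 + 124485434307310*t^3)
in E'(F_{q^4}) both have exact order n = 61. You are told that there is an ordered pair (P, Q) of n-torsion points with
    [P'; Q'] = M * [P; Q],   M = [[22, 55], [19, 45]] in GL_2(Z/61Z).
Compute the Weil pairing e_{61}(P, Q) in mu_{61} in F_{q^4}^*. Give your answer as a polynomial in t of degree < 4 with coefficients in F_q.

The 61-Weil pairing on E[61] over F_{228377423005021} is alternating-bilinear: e_{61}(P',Q') = e_{61}(P,Q)^det(M).
det M = 22*45 - 55*19 = -55 = 6 (mod 61); 6^{-1} = 51 (mod 61).
(x,y)|->(109946160426846x+80858954243163,109946160426846y) sends E' to y^2=x^3+97484514005840*x+106914497454058.
Build f_{61,P'} and f_{61,Q'} via the 6-bit ladder of 61=111101_2; evaluate at shifted divisors; quotient in F_{228377423005021^4}.
Miller gives e_{61}(P',Q') = 195043620813438 + 95763142734423*t + 150126031450611*t^2 + 62160246169983*t^3 in F_{228377423005021^4}.
Raise to 51: e(P,Q) = 25010794045533 + 145908016416817*t + 148487366201597*t^2 + 106013597676086*t^3 in mu_{61}.

25010794045533 + 145908016416817*t + 148487366201597*t^2 + 106013597676086*t^3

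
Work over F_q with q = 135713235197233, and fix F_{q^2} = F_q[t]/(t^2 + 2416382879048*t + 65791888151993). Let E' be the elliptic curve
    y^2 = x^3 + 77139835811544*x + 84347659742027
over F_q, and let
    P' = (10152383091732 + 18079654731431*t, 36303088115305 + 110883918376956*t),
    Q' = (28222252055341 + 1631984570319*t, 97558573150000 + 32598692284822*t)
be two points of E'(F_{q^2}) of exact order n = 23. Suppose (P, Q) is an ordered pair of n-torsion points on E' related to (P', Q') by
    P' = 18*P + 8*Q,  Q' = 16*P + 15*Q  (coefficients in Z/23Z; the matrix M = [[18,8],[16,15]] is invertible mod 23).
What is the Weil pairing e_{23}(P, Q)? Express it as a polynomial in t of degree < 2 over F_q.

The 23-Weil pairing on E[23] over F_{135713235197233} is alternating-bilinear: e_{23}(P',Q') = e_{23}(P,Q)^det(M).
det M = 18*15 - 8*16 = 142 = 4 (mod 23); 4^{-1} = 6 (mod 23).
Run Miller on y^2=x^3+77139835811544*x+84347659742027 over F_{135713235197233}: ladder 10111 (5 bits); e = f_P(D_Q)/f_Q(D_P).
The quotient is 86681067915451 + 56579079451660*t.
Finally e_{23}(P,Q) = 11897961460074 + 105309841335466*t.

11897961460074 + 105309841335466*t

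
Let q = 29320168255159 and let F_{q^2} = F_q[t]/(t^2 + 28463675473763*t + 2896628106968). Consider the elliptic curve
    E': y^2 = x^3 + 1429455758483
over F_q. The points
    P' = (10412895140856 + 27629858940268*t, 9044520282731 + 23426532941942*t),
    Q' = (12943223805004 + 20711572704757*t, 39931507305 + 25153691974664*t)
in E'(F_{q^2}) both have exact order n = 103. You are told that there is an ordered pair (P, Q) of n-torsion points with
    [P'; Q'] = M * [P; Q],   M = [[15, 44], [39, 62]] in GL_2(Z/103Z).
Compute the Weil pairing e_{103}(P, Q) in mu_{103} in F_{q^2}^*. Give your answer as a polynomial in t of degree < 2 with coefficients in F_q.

The 103-Weil pairing on E[103] over F_{29320168255159} is alternating-bilinear: e_{103}(P',Q') = e_{103}(P,Q)^det(M).
So e_{103}(P,Q) = e_{103}(P',Q')^{19}, since 38*19 = 1 mod 103.
n = 103 = (1100111)_2 (7 bits, wt 5); accumulate f_{103,P'}(Q'+S)/f_{103,P'}(S) along the 6-step ladder.
The quotient is 2245182406443 + 7600241424882*t.
Thus e_{103}(P,Q) = 10039220664518 + 3618580757861*t.

10039220664518 + 3618580757861*t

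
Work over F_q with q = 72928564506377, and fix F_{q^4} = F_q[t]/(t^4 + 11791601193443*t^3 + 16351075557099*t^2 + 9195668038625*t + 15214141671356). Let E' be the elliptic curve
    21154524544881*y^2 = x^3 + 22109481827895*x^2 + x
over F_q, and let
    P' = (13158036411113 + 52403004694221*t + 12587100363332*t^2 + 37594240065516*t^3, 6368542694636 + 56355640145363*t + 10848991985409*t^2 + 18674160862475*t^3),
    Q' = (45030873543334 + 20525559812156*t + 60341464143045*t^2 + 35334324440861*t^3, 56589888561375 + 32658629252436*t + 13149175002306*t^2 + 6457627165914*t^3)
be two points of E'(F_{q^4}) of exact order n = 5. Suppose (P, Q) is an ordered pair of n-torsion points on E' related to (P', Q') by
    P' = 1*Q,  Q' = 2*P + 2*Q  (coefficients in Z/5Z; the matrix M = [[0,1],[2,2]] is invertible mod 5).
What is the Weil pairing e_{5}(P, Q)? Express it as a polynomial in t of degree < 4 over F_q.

4719893237523 + 1238395343460*t + 28554287246190*t^2 + 9776929058139*t^3

e_{5}(aP+bQ,cP+dQ) = e_{5}(P,Q)^(ad-bc); with (a,b,c,d)=(0,1,2,2) this gives the det-5 law.
So e_{5}(P,Q) = e_{5}(P',Q')^{2}, since 3*2 = 1 mod 5.
Set x_W=35525031199182*u+3235505284205, y_W=35525031199182*v; then E': y_W^2=x_W^3+61144406195667*x_W.
Miller loop for e_{5} over F_{72928564506377^4}: bits of 5 = 101; 2 double steps + 1 add steps, l/v at each.
Miller gives e_{5}(P',Q') = 42043173346456 + 19399110246305*t + 47900325151166*t^2 + 146993052801*t^3 in F_{72928564506377^4}.
Finally e_{5}(P,Q) = 4719893237523 + 1238395343460*t + 28554287246190*t^2 + 9776929058139*t^3.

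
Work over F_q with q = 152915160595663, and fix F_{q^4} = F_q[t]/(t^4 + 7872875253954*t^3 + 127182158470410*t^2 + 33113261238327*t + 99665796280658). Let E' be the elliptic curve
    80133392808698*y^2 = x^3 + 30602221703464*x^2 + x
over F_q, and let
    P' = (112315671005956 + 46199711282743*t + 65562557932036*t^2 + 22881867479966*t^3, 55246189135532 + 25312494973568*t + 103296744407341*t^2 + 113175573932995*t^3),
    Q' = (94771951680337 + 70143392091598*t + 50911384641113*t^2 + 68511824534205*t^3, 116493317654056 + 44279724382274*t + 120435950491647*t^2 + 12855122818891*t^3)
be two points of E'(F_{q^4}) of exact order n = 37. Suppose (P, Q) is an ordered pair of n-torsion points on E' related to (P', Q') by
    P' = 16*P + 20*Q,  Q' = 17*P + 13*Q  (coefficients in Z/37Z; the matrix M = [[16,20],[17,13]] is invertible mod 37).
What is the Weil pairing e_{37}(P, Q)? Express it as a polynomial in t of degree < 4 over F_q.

e_{37} is bilinear + alternating on E[37], so e_{37}(16*P + 20*Q, 17*P + 13*Q) = e_{37}(P,Q)^(16*13-20*17).
So e_{37}(P,Q) = e_{37}(P',Q')^{7}, since 16*7 = 1 mod 37.
Set x_W=13058483014930*u+75007731447308, y_W=13058483014930*v; then E': y_W^2=x_W^3+145162190162363*x_W+8507222019782.
Build f_{37,P'} and f_{37,Q'} via the 6-bit ladder of 37=100101_2; evaluate at shifted divisors; quotient in F_{152915160595663^4}.
e_{37}(P',Q') = 144193924157550 + 93204033052600*t + 75591802541021*t^2 + 82720364118211*t^3.
Hence e(P,Q) = 46064850308157 + 28659358910355*t + 110781281465049*t^2 + 103680961070976*t^3 in F_{152915160595663^4}^*.

46064850308157 + 28659358910355*t + 110781281465049*t^2 + 103680961070976*t^3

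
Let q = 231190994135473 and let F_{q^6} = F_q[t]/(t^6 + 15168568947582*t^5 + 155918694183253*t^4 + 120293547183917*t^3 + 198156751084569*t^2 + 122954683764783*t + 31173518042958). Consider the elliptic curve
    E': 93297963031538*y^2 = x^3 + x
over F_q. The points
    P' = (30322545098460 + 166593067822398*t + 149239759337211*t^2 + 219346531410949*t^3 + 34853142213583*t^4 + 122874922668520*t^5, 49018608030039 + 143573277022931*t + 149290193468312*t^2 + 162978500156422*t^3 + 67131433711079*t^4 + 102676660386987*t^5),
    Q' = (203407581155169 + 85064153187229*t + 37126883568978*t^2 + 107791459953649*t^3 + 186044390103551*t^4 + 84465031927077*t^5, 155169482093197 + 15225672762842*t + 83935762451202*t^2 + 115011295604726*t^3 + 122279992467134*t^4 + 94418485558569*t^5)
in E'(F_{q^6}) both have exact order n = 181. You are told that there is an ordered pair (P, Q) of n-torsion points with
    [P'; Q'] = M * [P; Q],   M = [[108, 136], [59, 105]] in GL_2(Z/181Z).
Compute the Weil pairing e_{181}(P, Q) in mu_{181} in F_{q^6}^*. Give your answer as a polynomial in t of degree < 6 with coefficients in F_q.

e_{181}(aP+bQ,cP+dQ) = e_{181}(P,Q)^(ad-bc); with (a,b,c,d)=(108,136,59,105) this gives the det-181 law.
det M = 108*105 - 136*59 = 3316 = 58 (mod 181); 58^{-1} = 103 (mod 181).
Montgomery->Weierstrass: x_W = 109558416498045*x, y_W=109558416498045*y on F_{231190994135473}; lands on y^2=x^3+220765786898603*x.
Build f_{181,P'} and f_{181,Q'} via the 8-bit ladder of 181=10110101_2; evaluate at shifted divisors; quotient in F_{231190994135473^6}.
f_P(D_Q)/f_Q(D_P) = 123038545126451 + 49529595791777*t + 64765501184323*t^2 + 66017817954001*t^3 + 94680772948159*t^4 + 127646882329986*t^5.
e_{181}(P,Q) = (123038545126451 + 49529595791777*t + 64765501184323*t^2 + 66017817954001*t^3 + 94680772948159*t^4 + 127646882329986*t^5)^{103} = 80864673497610 + 97239236198070*t + 17438689568866*t^2 + 37157520844835*t^3 + 57896924911586*t^4 + 2894722820598*t^5.

80864673497610 + 97239236198070*t + 17438689568866*t^2 + 37157520844835*t^3 + 57896924911586*t^4 + 2894722820598*t^5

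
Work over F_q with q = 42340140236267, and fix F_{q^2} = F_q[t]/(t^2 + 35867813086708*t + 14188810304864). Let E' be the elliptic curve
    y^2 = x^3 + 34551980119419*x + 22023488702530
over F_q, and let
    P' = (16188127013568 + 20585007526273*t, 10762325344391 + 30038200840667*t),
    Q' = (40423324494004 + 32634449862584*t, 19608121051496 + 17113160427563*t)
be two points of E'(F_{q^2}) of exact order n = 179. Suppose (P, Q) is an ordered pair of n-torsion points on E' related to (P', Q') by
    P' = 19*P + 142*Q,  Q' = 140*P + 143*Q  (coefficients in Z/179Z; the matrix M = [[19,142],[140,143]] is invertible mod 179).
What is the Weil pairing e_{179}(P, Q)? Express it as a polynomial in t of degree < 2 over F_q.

e_{179}(aP+bQ,cP+dQ) = e_{179}(P,Q)^(ad-bc); with (a,b,c,d)=(19,142,140,143) this gives the det-179 law.
det(M) mod 179 = 21; its inverse in (Z/179)^* is 162 (check: 21*162 mod 179 = 1).
Build f_{179,P'} and f_{179,Q'} via the 8-bit ladder of 179=10110011_2; evaluate at shifted divisors; quotient in F_{42340140236267^2}.
f_P(D_Q)/f_Q(D_P) = 27765708559999 + 40161703523260*t.
Hence e(P,Q) = 12949319764770 + 40833409704406*t in F_{42340140236267^2}^*.

12949319764770 + 40833409704406*t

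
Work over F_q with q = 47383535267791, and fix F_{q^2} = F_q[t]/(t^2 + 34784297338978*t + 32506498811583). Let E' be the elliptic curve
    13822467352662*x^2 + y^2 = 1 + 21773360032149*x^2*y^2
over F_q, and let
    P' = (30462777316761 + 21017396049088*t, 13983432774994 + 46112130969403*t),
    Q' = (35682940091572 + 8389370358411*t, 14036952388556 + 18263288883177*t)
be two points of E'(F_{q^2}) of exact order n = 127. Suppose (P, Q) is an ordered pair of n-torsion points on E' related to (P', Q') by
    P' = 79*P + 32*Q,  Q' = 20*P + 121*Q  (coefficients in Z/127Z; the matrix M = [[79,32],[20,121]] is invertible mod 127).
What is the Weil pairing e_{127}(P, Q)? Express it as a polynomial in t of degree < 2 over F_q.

42497878876003 + 36950393816051*t

Since e_{127}(P,P)=e_{127}(Q,Q)=1 and e_{127}(Q,P)=e_{127}(P,Q)^{-1}, expanding e_{127}(79*P + 32*Q,20*P + 121*Q) leaves e(P,Q)^det(M).
So e_{127}(P,Q) = e_{127}(P',Q')^{92}, since 29*92 = 1 mod 127.
Edwards a_E,d_E -> Montgomery A=24296765391836,B=22711975165840 -> Weierstrass 15711988940492,30392626737125 via alpha=29624405531364,beta=9858160647076.
7-bit Miller (1111111) on E'/F_{47383535267791} with a'=15711988940492, b'=30392626737125: accumulate tangent/chord ratios at Q'+S and P'+S'.
Result: e(P',Q') = 1458865573548 + 21972823650209*t.
(1458865573548 + 21972823650209*t)^{92} mod (47383535267791,f) = 42497878876003 + 36950393816051*t.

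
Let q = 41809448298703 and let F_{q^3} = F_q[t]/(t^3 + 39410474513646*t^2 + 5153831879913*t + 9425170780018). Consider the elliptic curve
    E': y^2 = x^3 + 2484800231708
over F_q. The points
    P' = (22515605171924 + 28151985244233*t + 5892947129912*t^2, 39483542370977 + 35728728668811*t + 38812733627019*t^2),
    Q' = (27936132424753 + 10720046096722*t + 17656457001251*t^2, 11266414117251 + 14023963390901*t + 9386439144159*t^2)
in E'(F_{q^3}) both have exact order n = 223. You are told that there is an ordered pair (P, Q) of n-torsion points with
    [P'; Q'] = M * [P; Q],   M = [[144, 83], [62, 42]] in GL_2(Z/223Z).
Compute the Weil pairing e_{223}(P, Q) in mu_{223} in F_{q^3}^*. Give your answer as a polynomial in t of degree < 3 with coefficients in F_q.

3014538768577 + 24811451598669*t + 28211635937514*t^2

Alternating bilinearity on E[223] (values in mu_{223} in F_{41809448298703^3}) gives e(P',Q') = e(P,Q)^det(M).
So e_{223}(P,Q) = e_{223}(P',Q')^{67}, since 10*67 = 1 mod 223.
Double-and-add over 11011111: 8-1 doublings, 7-1 additions; each step l_{T,T}/v_{2T} or l_{T,P'}/v at Q'+S for random S.
Miller gives e_{223}(P',Q') = 3257393864552 + 2231670586667*t + 17056817629230*t^2 in F_{41809448298703^3}.
Hence e(P,Q) = 3014538768577 + 24811451598669*t + 28211635937514*t^2 in F_{41809448298703^3}^*.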